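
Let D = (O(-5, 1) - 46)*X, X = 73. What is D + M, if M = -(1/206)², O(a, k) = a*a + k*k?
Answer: -61956561/42436 ≈ -1460.0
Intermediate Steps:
O(a, k) = a² + k²
D = -1460 (D = (((-5)² + 1²) - 46)*73 = ((25 + 1) - 46)*73 = (26 - 46)*73 = -20*73 = -1460)
M = -1/42436 (M = -(1/206)² = -1*1/42436 = -1/42436 ≈ -2.3565e-5)
D + M = -1460 - 1/42436 = -61956561/42436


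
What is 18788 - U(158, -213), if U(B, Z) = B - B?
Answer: 18788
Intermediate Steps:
U(B, Z) = 0
18788 - U(158, -213) = 18788 - 1*0 = 18788 + 0 = 18788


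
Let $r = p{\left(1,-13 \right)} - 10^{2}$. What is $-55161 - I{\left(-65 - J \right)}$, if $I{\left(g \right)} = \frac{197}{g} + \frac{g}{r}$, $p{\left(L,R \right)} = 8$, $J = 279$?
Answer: $- \frac{436458885}{7912} \approx -55164.0$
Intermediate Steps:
$r = -92$ ($r = 8 - 10^{2} = 8 - 100 = -92$)
$I{\left(g \right)} = \frac{197}{g} - \frac{g}{92}$ ($I{\left(g \right)} = \frac{197}{g} + \frac{g}{-92} = \frac{197}{g} + g \left(- \frac{1}{92}\right) = \frac{197}{g} - \frac{g}{92}$)
$-55161 - I{\left(-65 - J \right)} = -55161 - \left(\frac{197}{-65 - 279} - \frac{-65 - 279}{92}\right) = -55161 - \left(\frac{197}{-344} - - \frac{86}{23}\right) = -55161 - \left(197 \left(- \frac{1}{344}\right) + \frac{86}{23}\right) = -55161 - \left(- \frac{197}{344} + \frac{86}{23}\right) = -55161 - \frac{25053}{7912} = - \frac{436458885}{7912}$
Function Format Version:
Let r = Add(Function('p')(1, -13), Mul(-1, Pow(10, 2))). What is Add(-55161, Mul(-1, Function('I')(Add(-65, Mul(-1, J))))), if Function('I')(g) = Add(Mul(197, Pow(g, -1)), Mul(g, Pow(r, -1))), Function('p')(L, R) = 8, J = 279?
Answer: Rational(-436458885, 7912) ≈ -55164.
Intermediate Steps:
r = -92 (r = Add(8, Mul(-1, Pow(10, 2))) = Add(8, Mul(-1, 100)) = Add(8, -100) = -92)
Function('I')(g) = Add(Mul(197, Pow(g, -1)), Mul(Rational(-1, 92), g)) (Function('I')(g) = Add(Mul(197, Pow(g, -1)), Mul(g, Pow(-92, -1))) = Add(Mul(197, Pow(g, -1)), Mul(g, Rational(-1, 92))) = Add(Mul(197, Pow(g, -1)), Mul(Rational(-1, 92), g)))
Add(-55161, Mul(-1, Function('I')(Add(-65, Mul(-1, J))))) = Add(-55161, Mul(-1, Add(Mul(197, Pow(Add(-65, Mul(-1, 279)), -1)), Mul(Rational(-1, 92), Add(-65, Mul(-1, 279)))))) = Add(-55161, Mul(-1, Add(Mul(197, Pow(Add(-65, -279), -1)), Mul(Rational(-1, 92), Add(-65, -279))))) = Add(-55161, Mul(-1, Add(Mul(197, Pow(-344, -1)), Mul(Rational(-1, 92), -344)))) = Add(-55161, Mul(-1, Add(Mul(197, Rational(-1, 344)), Rational(86, 23)))) = Add(-55161, Mul(-1, Add(Rational(-197, 344), Rational(86, 23)))) = Add(-55161, Mul(-1, Rational(25053, 7912))) = Add(-55161, Rational(-25053, 7912)) = Rational(-436458885, 7912)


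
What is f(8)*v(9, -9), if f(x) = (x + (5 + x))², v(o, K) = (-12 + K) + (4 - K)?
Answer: -3528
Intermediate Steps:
v(o, K) = -8
f(x) = (5 + 2*x)²
f(8)*v(9, -9) = (5 + 2*8)²*(-8) = (5 + 16)²*(-8) = 21²*(-8) = 441*(-8) = -3528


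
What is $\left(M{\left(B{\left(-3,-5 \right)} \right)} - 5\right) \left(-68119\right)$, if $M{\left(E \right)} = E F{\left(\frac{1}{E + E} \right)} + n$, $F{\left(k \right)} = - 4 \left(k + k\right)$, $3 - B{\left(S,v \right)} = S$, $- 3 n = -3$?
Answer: $544952$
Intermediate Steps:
$n = 1$ ($n = \left(- \frac{1}{3}\right) \left(-3\right) = 1$)
$B{\left(S,v \right)} = 3 - S$
$F{\left(k \right)} = - 8 k$ ($F{\left(k \right)} = - 4 \cdot 2 k = - 8 k$)
$M{\left(E \right)} = -3$ ($M{\left(E \right)} = E \left(- \frac{8}{E + E}\right) + 1 = E \left(- \frac{8}{2 E}\right) + 1 = E \left(- 8 \frac{1}{2 E}\right) + 1 = E \left(- \frac{4}{E}\right) + 1 = -4 + 1 = -3$)
$\left(M{\left(B{\left(-3,-5 \right)} \right)} - 5\right) \left(-68119\right) = \left(-3 - 5\right) \left(-68119\right) = \left(-8\right) \left(-68119\right) = 544952$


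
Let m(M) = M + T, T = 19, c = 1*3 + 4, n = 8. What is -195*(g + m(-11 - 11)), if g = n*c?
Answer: -10335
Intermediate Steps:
c = 7 (c = 3 + 4 = 7)
m(M) = 19 + M (m(M) = M + 19 = 19 + M)
g = 56 (g = 8*7 = 56)
-195*(g + m(-11 - 11)) = -195*(56 + (19 + (-11 - 11))) = -195*(56 + (19 - 22)) = -195*(56 - 3) = -195*53 = -10335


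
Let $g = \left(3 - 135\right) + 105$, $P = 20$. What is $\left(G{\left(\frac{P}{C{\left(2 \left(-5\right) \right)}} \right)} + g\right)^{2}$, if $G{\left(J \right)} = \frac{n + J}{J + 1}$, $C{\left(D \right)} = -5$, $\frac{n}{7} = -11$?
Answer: $0$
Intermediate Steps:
$n = -77$ ($n = 7 \left(-11\right) = -77$)
$G{\left(J \right)} = \frac{-77 + J}{1 + J}$ ($G{\left(J \right)} = \frac{-77 + J}{J + 1} = \frac{-77 + J}{1 + J}$)
$g = -27$ ($g = -132 + 105 = -27$)
$\left(G{\left(\frac{P}{C{\left(2 \left(-5\right) \right)}} \right)} + g\right)^{2} = \left(\frac{-77 + \frac{20}{-5}}{1 + \frac{20}{-5}} - 27\right)^{2} = \left(\frac{-77 + 20 \left(- \frac{1}{5}\right)}{1 + 20 \left(- \frac{1}{5}\right)} - 27\right)^{2} = \left(\frac{-77 - 4}{1 - 4} - 27\right)^{2} = \left(\frac{1}{-3} \left(-81\right) - 27\right)^{2} = \left(\left(- \frac{1}{3}\right) \left(-81\right) - 27\right)^{2} = \left(27 - 27\right)^{2} = 0^{2} = 0$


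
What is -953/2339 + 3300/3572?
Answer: 1078646/2088727 ≈ 0.51641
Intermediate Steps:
-953/2339 + 3300/3572 = -953*1/2339 + 3300*(1/3572) = -953/2339 + 825/893 = 1078646/2088727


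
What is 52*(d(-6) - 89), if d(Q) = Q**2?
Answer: -2756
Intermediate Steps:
52*(d(-6) - 89) = 52*((-6)**2 - 89) = 52*(36 - 89) = 52*(-53) = -2756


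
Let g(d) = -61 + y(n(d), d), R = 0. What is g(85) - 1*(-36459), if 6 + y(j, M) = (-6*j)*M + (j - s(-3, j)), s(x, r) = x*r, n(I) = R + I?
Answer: -6618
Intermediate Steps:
n(I) = I (n(I) = 0 + I = I)
s(x, r) = r*x
y(j, M) = -6 + 4*j - 6*M*j (y(j, M) = -6 + ((-6*j)*M + (j - j*(-3))) = -6 + (-6*M*j + (j - (-3)*j)) = -6 + (-6*M*j + (j + 3*j)) = -6 + (-6*M*j + 4*j) = -6 + (4*j - 6*M*j) = -6 + 4*j - 6*M*j)
g(d) = -67 - 6*d² + 4*d (g(d) = -61 + (-6 + 4*d - 6*d*d) = -61 + (-6 + 4*d - 6*d²) = -61 + (-6 - 6*d² + 4*d) = -67 - 6*d² + 4*d)
g(85) - 1*(-36459) = (-67 - 6*85² + 4*85) - 1*(-36459) = (-67 - 6*7225 + 340) + 36459 = (-67 - 43350 + 340) + 36459 = -43077 + 36459 = -6618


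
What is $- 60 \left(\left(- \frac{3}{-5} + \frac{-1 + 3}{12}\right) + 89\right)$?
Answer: $-5386$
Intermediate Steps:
$- 60 \left(\left(- \frac{3}{-5} + \frac{-1 + 3}{12}\right) + 89\right) = - 60 \left(\left(\left(-3\right) \left(- \frac{1}{5}\right) + 2 \cdot \frac{1}{12}\right) + 89\right) = - 60 \left(\left(\frac{3}{5} + \frac{1}{6}\right) + 89\right) = - 60 \left(\frac{23}{30} + 89\right) = \left(-60\right) \frac{2693}{30} = -5386$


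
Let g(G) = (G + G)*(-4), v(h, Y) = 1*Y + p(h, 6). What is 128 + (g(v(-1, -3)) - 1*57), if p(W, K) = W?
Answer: 103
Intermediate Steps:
v(h, Y) = Y + h (v(h, Y) = 1*Y + h = Y + h)
g(G) = -8*G (g(G) = (2*G)*(-4) = -8*G)
128 + (g(v(-1, -3)) - 1*57) = 128 + (-8*(-3 - 1) - 1*57) = 128 + (-8*(-4) - 57) = 128 + (32 - 57) = 128 - 25 = 103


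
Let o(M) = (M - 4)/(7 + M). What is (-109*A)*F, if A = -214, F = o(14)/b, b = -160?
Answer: -11663/168 ≈ -69.423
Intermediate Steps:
o(M) = (-4 + M)/(7 + M)
F = -1/336 (F = ((-4 + 14)/(7 + 14))/(-160) = (10/21)*(-1/160) = -1/336 ≈ -0.0029762)
(-109*A)*F = -109*(-214)*(-1/336) = 23326*(-1/336) = -11663/168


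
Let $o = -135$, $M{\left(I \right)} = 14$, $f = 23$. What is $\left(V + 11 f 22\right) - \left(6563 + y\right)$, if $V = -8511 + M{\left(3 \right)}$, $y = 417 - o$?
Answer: $-10046$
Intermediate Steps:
$y = 552$ ($y = 417 - -135 = 417 + 135 = 552$)
$V = -8497$ ($V = -8511 + 14 = -8497$)
$\left(V + 11 f 22\right) - \left(6563 + y\right) = \left(-8497 + 11 \cdot 23 \cdot 22\right) - 7115 = \left(-8497 + 253 \cdot 22\right) - 7115 = \left(-8497 + 5566\right) - 7115 = -2931 - 7115 = -10046$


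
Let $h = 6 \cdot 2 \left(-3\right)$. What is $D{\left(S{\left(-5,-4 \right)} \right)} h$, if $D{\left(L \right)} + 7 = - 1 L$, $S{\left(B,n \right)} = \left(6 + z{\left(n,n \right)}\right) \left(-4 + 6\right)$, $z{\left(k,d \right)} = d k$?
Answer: $1836$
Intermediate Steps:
$h = -36$ ($h = 12 \left(-3\right) = -36$)
$S{\left(B,n \right)} = 12 + 2 n^{2}$ ($S{\left(B,n \right)} = \left(6 + n n\right) \left(-4 + 6\right) = \left(6 + n^{2}\right) 2 = 12 + 2 n^{2}$)
$D{\left(L \right)} = -7 - L$ ($D{\left(L \right)} = -7 - 1 L = -7 - L$)
$D{\left(S{\left(-5,-4 \right)} \right)} h = \left(-7 - \left(12 + 2 \left(-4\right)^{2}\right)\right) \left(-36\right) = \left(-7 - \left(12 + 2 \cdot 16\right)\right) \left(-36\right) = \left(-7 - \left(12 + 32\right)\right) \left(-36\right) = \left(-7 - 44\right) \left(-36\right) = \left(-51\right) \left(-36\right) = 1836$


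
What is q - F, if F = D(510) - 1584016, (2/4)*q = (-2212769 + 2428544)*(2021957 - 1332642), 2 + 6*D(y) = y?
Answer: 892426416544/3 ≈ 2.9748e+11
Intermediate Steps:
D(y) = -⅓ + y/6
q = 297473888250 (q = 2*((-2212769 + 2428544)*(2021957 - 1332642)) = 2*(215775*689315) = 2*148736944125 = 297473888250)
F = -4751794/3 (F = (-⅓ + (⅙)*510) - 1584016 = (-⅓ + 85) - 1584016 = 254/3 - 1584016 = -4751794/3 ≈ -1.5839e+6)
q - F = 297473888250 - 1*(-4751794/3) = 297473888250 + 4751794/3 = 892426416544/3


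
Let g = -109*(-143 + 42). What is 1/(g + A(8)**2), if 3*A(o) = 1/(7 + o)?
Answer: 2025/22293226 ≈ 9.0835e-5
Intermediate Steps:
A(o) = 1/(3*(7 + o))
g = 11009 (g = -109*(-101) = 11009)
1/(g + A(8)**2) = 1/(11009 + (1/(3*(7 + 8)))**2) = 1/(11009 + ((1/3)/15)**2) = 1/(11009 + ((1/3)*(1/15))**2) = 1/(11009 + (1/45)**2) = 1/(11009 + 1/2025) = 1/(22293226/2025) = 2025/22293226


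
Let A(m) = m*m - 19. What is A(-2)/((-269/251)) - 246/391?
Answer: 1405941/105179 ≈ 13.367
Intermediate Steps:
A(m) = -19 + m² (A(m) = m² - 19 = -19 + m²)
A(-2)/((-269/251)) - 246/391 = (-19 + (-2)²)/((-269/251)) - 246/391 = (-19 + 4)/((-269*1/251)) - 246*1/391 = -15/(-269/251) - 246/391 = -15*(-251/269) - 246/391 = 3765/269 - 246/391 = 1405941/105179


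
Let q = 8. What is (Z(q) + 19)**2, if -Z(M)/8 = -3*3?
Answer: 8281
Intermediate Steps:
Z(M) = 72 (Z(M) = -(-24)*3 = -8*(-9) = 72)
(Z(q) + 19)**2 = (72 + 19)**2 = 91**2 = 8281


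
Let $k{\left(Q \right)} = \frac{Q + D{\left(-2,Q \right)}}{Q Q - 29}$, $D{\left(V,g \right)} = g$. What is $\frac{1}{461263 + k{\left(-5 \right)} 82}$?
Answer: $\frac{1}{461468} \approx 2.167 \cdot 10^{-6}$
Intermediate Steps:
$k{\left(Q \right)} = \frac{2 Q}{-29 + Q^{2}}$ ($k{\left(Q \right)} = \frac{Q + Q}{Q Q - 29} = \frac{2 Q}{Q^{2} - 29} = \frac{2 Q}{-29 + Q^{2}}$)
$\frac{1}{461263 + k{\left(-5 \right)} 82} = \frac{1}{461263 + 2 \left(-5\right) \frac{1}{-29 + \left(-5\right)^{2}} \cdot 82} = \frac{1}{461263 + 2 \left(-5\right) \frac{1}{-29 + 25} \cdot 82} = \frac{1}{461263 + 2 \left(-5\right) \frac{1}{-4} \cdot 82} = \frac{1}{461263 + 2 \left(-5\right) \left(- \frac{1}{4}\right) 82} = \frac{1}{461263 + \frac{5}{2} \cdot 82} = \frac{1}{461263 + 205} = \frac{1}{461468}$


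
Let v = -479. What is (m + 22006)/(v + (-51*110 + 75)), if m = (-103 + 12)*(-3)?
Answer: -22279/6014 ≈ -3.7045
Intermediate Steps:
m = 273 (m = -91*(-3) = 273)
(m + 22006)/(v + (-51*110 + 75)) = (273 + 22006)/(-479 + (-51*110 + 75)) = 22279/(-479 + (-5610 + 75)) = 22279/(-479 - 5535) = 22279/(-6014) = 22279*(-1/6014) = -22279/6014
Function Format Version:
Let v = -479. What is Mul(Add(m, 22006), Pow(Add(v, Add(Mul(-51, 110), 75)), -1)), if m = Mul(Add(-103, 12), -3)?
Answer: Rational(-22279, 6014) ≈ -3.7045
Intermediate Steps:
m = 273 (m = Mul(-91, -3) = 273)
Mul(Add(m, 22006), Pow(Add(v, Add(Mul(-51, 110), 75)), -1)) = Mul(Add(273, 22006), Pow(Add(-479, Add(Mul(-51, 110), 75)), -1)) = Mul(22279, Pow(Add(-479, Add(-5610, 75)), -1)) = Mul(22279, Pow(Add(-479, -5535), -1)) = Mul(22279, Pow(-6014, -1)) = Mul(22279, Rational(-1, 6014)) = Rational(-22279, 6014)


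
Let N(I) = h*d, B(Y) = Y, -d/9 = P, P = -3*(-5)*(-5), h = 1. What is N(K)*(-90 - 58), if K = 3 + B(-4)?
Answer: -99900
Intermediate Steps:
P = -75 (P = 15*(-5) = -75)
d = 675 (d = -9*(-75) = 675)
K = -1 (K = 3 - 4 = -1)
N(I) = 675 (N(I) = 1*675 = 675)
N(K)*(-90 - 58) = 675*(-90 - 58) = 675*(-148) = -99900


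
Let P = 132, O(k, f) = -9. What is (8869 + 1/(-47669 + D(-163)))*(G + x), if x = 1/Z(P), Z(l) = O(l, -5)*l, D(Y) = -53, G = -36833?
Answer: -561219682810645/1717992 ≈ -3.2667e+8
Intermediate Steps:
Z(l) = -9*l
x = -1/1188 (x = 1/(-9*132) = 1/(-1188) = -1/1188 ≈ -0.00084175)
(8869 + 1/(-47669 + D(-163)))*(G + x) = (8869 + 1/(-47669 - 53))*(-36833 - 1/1188) = (8869 + 1/(-47722))*(-43757605/1188) = (8869 - 1/47722)*(-43757605/1188) = (423246417/47722)*(-43757605/1188) = -561219682810645/1717992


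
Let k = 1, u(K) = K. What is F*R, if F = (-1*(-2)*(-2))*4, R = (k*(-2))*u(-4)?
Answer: -128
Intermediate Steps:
R = 8 (R = (1*(-2))*(-4) = -2*(-4) = 8)
F = -16 (F = (2*(-2))*4 = -4*4 = -16)
F*R = -16*8 = -128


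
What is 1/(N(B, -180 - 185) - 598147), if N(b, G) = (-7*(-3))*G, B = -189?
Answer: -1/605812 ≈ -1.6507e-6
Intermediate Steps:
N(b, G) = 21*G
1/(N(B, -180 - 185) - 598147) = 1/(21*(-180 - 185) - 598147) = 1/(21*(-365) - 598147) = 1/(-7665 - 598147) = 1/(-605812) = -1/605812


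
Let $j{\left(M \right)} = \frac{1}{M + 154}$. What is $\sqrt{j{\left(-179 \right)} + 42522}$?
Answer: $\frac{\sqrt{1063049}}{5} \approx 206.21$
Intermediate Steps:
$j{\left(M \right)} = \frac{1}{154 + M}$
$\sqrt{j{\left(-179 \right)} + 42522} = \sqrt{\frac{1}{154 - 179} + 42522} = \sqrt{\frac{1}{-25} + 42522} = \sqrt{- \frac{1}{25} + 42522} = \sqrt{\frac{1063049}{25}} = \frac{\sqrt{1063049}}{5}$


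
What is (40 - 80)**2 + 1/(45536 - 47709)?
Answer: 3476799/2173 ≈ 1600.0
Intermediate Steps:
(40 - 80)**2 + 1/(45536 - 47709) = (-40)**2 + 1/(-2173) = 1600 - 1/2173 = 3476799/2173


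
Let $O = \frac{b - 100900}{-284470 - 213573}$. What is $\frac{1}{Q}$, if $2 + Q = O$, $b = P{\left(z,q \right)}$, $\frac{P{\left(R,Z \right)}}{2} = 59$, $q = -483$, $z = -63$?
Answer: $- \frac{498043}{895304} \approx -0.55628$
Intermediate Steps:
$P{\left(R,Z \right)} = 118$ ($P{\left(R,Z \right)} = 2 \cdot 59 = 118$)
$b = 118$
$O = \frac{100782}{498043}$ ($O = \frac{118 - 100900}{-284470 - 213573} = - \frac{100782}{-498043} = \left(-100782\right) \left(- \frac{1}{498043}\right) = \frac{100782}{498043} \approx 0.20236$)
$Q = - \frac{895304}{498043}$ ($Q = -2 + \frac{100782}{498043} = - \frac{895304}{498043} \approx -1.7976$)
$\frac{1}{Q} = \frac{1}{- \frac{895304}{498043}} = - \frac{498043}{895304}$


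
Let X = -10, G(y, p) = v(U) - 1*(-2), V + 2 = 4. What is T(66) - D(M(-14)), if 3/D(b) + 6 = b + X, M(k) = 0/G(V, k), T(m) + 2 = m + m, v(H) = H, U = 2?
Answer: 2083/16 ≈ 130.19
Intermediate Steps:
V = 2 (V = -2 + 4 = 2)
G(y, p) = 4 (G(y, p) = 2 - 1*(-2) = 2 + 2 = 4)
T(m) = -2 + 2*m (T(m) = -2 + (m + m) = -2 + 2*m)
M(k) = 0 (M(k) = 0/4 = 0*(¼) = 0)
D(b) = 3/(-16 + b) (D(b) = 3/(-6 + (b - 10)) = 3/(-6 + (-10 + b)) = 3/(-16 + b))
T(66) - D(M(-14)) = (-2 + 2*66) - 3/(-16 + 0) = (-2 + 132) - 3/(-16) = 130 - 3*(-1)/16 = 130 - 1*(-3/16) = 130 + 3/16 = 2083/16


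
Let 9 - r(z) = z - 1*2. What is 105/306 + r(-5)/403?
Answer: 15737/41106 ≈ 0.38284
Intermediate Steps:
r(z) = 11 - z (r(z) = 9 - (z - 1*2) = 9 - (z - 2) = 9 - (-2 + z) = 9 + (2 - z) = 11 - z)
105/306 + r(-5)/403 = 105/306 + (11 - 1*(-5))/403 = 105*(1/306) + (11 + 5)*(1/403) = 35/102 + 16*(1/403) = 35/102 + 16/403 = 15737/41106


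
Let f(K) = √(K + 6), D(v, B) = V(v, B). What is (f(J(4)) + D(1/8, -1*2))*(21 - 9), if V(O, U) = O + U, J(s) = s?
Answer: -45/2 + 12*√10 ≈ 15.447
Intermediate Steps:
D(v, B) = B + v (D(v, B) = v + B = B + v)
f(K) = √(6 + K)
(f(J(4)) + D(1/8, -1*2))*(21 - 9) = (√(6 + 4) + (-1*2 + 1/8))*(21 - 9) = (√10 + (-2 + ⅛))*12 = (√10 - 15/8)*12 = (-15/8 + √10)*12 = -45/2 + 12*√10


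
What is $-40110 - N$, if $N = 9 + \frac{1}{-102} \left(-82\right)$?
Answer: $- \frac{2046110}{51} \approx -40120.0$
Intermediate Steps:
$N = \frac{500}{51}$ ($N = 9 - - \frac{41}{51} = 9 + \frac{41}{51} = \frac{500}{51} \approx 9.8039$)
$-40110 - N = -40110 - \frac{500}{51} = - \frac{2046110}{51}$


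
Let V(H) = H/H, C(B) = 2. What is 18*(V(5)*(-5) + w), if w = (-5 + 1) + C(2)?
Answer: -126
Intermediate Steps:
w = -2 (w = (-5 + 1) + 2 = -4 + 2 = -2)
V(H) = 1
18*(V(5)*(-5) + w) = 18*(1*(-5) - 2) = 18*(-5 - 2) = 18*(-7) = -126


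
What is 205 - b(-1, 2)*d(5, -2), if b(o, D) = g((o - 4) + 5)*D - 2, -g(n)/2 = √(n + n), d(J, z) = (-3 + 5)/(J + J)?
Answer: 1027/5 ≈ 205.40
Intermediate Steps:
d(J, z) = 1/J (d(J, z) = 2/((2*J)) = 2*(1/(2*J)) = 1/J)
g(n) = -2*√2*√n (g(n) = -2*√(n + n) = -2*√2*√n)
b(o, D) = -2 - 2*D*√2*√(1 + o) (b(o, D) = (-2*√2*√((o - 4) + 5))*D - 2 = (-2*√2*√((-4 + o) + 5))*D - 2 = (-2*√2*√(1 + o))*D - 2 = -2*D*√2*√(1 + o) - 2 = -2 - 2*D*√2*√(1 + o))
205 - b(-1, 2)*d(5, -2) = 205 - (-2 - 2*2*√(2 + 2*(-1)))/5 = 205 - (-2 - 2*2*√(2 - 2))/5 = 205 - (-2 - 2*2*√0)/5 = 205 - (-2 - 2*2*0)/5 = 205 - (-2 + 0)/5 = 205 - (-2)/5 = 205 - 1*(-⅖) = 205 + ⅖ = 1027/5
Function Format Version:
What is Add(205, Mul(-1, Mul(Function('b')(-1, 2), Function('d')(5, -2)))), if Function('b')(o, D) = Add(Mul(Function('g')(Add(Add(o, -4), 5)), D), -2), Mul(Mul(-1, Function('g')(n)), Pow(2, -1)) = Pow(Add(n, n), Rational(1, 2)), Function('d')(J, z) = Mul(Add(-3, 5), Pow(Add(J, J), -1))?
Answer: Rational(1027, 5) ≈ 205.40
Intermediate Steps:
Function('d')(J, z) = Pow(J, -1) (Function('d')(J, z) = Mul(2, Pow(Mul(2, J), -1)) = Mul(2, Mul(Rational(1, 2), Pow(J, -1))) = Pow(J, -1))
Function('g')(n) = Mul(-2, Pow(2, Rational(1, 2)), Pow(n, Rational(1, 2))) (Function('g')(n) = Mul(-2, Pow(Add(n, n), Rational(1, 2))) = Mul(-2, Pow(Mul(2, n), Rational(1, 2))) = Mul(-2, Mul(Pow(2, Rational(1, 2)), Pow(n, Rational(1, 2)))) = Mul(-2, Pow(2, Rational(1, 2)), Pow(n, Rational(1, 2))))
Function('b')(o, D) = Add(-2, Mul(-2, D, Pow(2, Rational(1, 2)), Pow(Add(1, o), Rational(1, 2)))) (Function('b')(o, D) = Add(Mul(Mul(-2, Pow(2, Rational(1, 2)), Pow(Add(Add(o, -4), 5), Rational(1, 2))), D), -2) = Add(Mul(Mul(-2, Pow(2, Rational(1, 2)), Pow(Add(Add(-4, o), 5), Rational(1, 2))), D), -2) = Add(Mul(Mul(-2, Pow(2, Rational(1, 2)), Pow(Add(1, o), Rational(1, 2))), D), -2) = Add(Mul(-2, D, Pow(2, Rational(1, 2)), Pow(Add(1, o), Rational(1, 2))), -2) = Add(-2, Mul(-2, D, Pow(2, Rational(1, 2)), Pow(Add(1, o), Rational(1, 2)))))
Add(205, Mul(-1, Mul(Function('b')(-1, 2), Function('d')(5, -2)))) = Add(205, Mul(-1, Mul(Add(-2, Mul(-2, 2, Pow(Add(2, Mul(2, -1)), Rational(1, 2)))), Pow(5, -1)))) = Add(205, Mul(-1, Mul(Add(-2, Mul(-2, 2, Pow(Add(2, -2), Rational(1, 2)))), Rational(1, 5)))) = Add(205, Mul(-1, Mul(Add(-2, Mul(-2, 2, Pow(0, Rational(1, 2)))), Rational(1, 5)))) = Add(205, Mul(-1, Mul(Add(-2, Mul(-2, 2, 0)), Rational(1, 5)))) = Add(205, Mul(-1, Mul(Add(-2, 0), Rational(1, 5)))) = Add(205, Mul(-1, Mul(-2, Rational(1, 5)))) = Add(205, Mul(-1, Rational(-2, 5))) = Add(205, Rational(2, 5)) = Rational(1027, 5)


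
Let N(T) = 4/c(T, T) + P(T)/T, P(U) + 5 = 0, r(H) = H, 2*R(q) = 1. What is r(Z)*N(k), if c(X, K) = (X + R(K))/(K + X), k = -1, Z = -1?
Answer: -21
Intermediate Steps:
R(q) = 1/2 (R(q) = (1/2)*1 = 1/2)
P(U) = -5 (P(U) = -5 + 0 = -5)
c(X, K) = (1/2 + X)/(K + X) (c(X, K) = (X + 1/2)/(K + X) = (1/2 + X)/(K + X))
N(T) = -5/T + 8*T/(1/2 + T) (N(T) = 4/(((1/2 + T)/(T + T))) - 5/T = 4/(((1/2 + T)/((2*T)))) - 5/T = 4/(((1/(2*T))*(1/2 + T))) - 5/T = 4/(((1/2 + T)/(2*T))) - 5/T = 4*(2*T/(1/2 + T)) - 5/T = 8*T/(1/2 + T) - 5/T = -5/T + 8*T/(1/2 + T))
r(Z)*N(k) = -(-5 - 10*(-1) + 16*(-1)**2)/((-1)*(1 + 2*(-1))) = -(-1)*(-5 + 10 + 16*1)/(1 - 2) = -(-1)*(-5 + 10 + 16)/(-1) = -(-1)*(-1)*21 = -1*21 = -21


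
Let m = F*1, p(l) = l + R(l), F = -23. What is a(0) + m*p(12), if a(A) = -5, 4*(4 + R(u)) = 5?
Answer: -871/4 ≈ -217.75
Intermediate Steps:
R(u) = -11/4 (R(u) = -4 + (1/4)*5 = -4 + 5/4 = -11/4)
p(l) = -11/4 + l (p(l) = l - 11/4 = -11/4 + l)
m = -23 (m = -23*1 = -23)
a(0) + m*p(12) = -5 - 23*(-11/4 + 12) = -5 - 23*37/4 = -5 - 851/4 = -871/4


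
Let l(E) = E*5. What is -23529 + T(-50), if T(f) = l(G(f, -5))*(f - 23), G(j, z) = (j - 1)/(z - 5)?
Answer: -50781/2 ≈ -25391.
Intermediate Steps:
G(j, z) = (-1 + j)/(-5 + z)
l(E) = 5*E
T(f) = (½ - f/2)*(-23 + f) (T(f) = (5*((-1 + f)/(-5 - 5)))*(f - 23) = (5*((-1 + f)/(-10)))*(-23 + f) = (5*(-(-1 + f)/10))*(-23 + f) = (5*(⅒ - f/10))*(-23 + f) = (½ - f/2)*(-23 + f))
-23529 + T(-50) = -23529 - (-1 - 50)*(-23 - 50)/2 = -23529 - ½*(-51)*(-73) = -23529 - 3723/2 = -50781/2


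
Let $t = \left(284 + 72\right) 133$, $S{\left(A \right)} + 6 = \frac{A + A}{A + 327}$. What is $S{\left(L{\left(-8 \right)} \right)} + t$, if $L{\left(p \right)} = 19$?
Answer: $\frac{8190185}{173} \approx 47342.0$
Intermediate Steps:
$S{\left(A \right)} = -6 + \frac{2 A}{327 + A}$ ($S{\left(A \right)} = -6 + \frac{A + A}{A + 327} = -6 + \frac{2 A}{327 + A}$)
$t = 47348$ ($t = 356 \cdot 133 = 47348$)
$S{\left(L{\left(-8 \right)} \right)} + t = \frac{2 \left(-981 - 38\right)}{327 + 19} + 47348 = \frac{2 \left(-981 - 38\right)}{346} + 47348 = 2 \cdot \frac{1}{346} \left(-1019\right) + 47348 = - \frac{1019}{173} + 47348 = \frac{8190185}{173}$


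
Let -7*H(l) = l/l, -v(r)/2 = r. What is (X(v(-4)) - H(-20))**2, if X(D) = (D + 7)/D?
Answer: 12769/3136 ≈ 4.0717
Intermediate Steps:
v(r) = -2*r
X(D) = (7 + D)/D
H(l) = -1/7 (H(l) = -l/(7*l) = -1/7*1 = -1/7)
(X(v(-4)) - H(-20))**2 = ((7 - 2*(-4))/((-2*(-4))) - 1*(-1/7))**2 = ((7 + 8)/8 + 1/7)**2 = ((1/8)*15 + 1/7)**2 = (15/8 + 1/7)**2 = (113/56)**2 = 12769/3136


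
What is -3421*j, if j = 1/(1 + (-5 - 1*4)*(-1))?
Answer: -3421/10 ≈ -342.10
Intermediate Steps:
j = 1/10 (j = 1/(1 + (-5 - 4)*(-1)) = 1/(1 - 9*(-1)) = 1/(1 + 9) = 1/10 ≈ 0.10000)
-3421*j = -3421*1/10 = -3421/10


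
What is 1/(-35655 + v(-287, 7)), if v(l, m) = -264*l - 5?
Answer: 1/40108 ≈ 2.4933e-5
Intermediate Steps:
v(l, m) = -5 - 264*l
1/(-35655 + v(-287, 7)) = 1/(-35655 + (-5 - 264*(-287))) = 1/(-35655 + (-5 + 75768)) = 1/(-35655 + 75763) = 1/40108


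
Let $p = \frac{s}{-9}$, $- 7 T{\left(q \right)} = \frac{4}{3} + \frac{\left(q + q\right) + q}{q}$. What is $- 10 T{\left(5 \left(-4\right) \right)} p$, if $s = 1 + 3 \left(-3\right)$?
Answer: $\frac{1040}{189} \approx 5.5026$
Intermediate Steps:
$T{\left(q \right)} = - \frac{13}{21}$ ($T{\left(q \right)} = - \frac{\frac{4}{3} + \frac{\left(q + q\right) + q}{q}}{7} = - \frac{4 \cdot \frac{1}{3} + \frac{2 q + q}{q}}{7} = - \frac{\frac{4}{3} + \frac{3 q}{q}}{7} = - \frac{\frac{4}{3} + 3}{7} = \left(- \frac{1}{7}\right) \frac{13}{3} = - \frac{13}{21}$)
$s = -8$ ($s = 1 - 9 = -8$)
$p = \frac{8}{9}$ ($p = - \frac{8}{-9} = \left(-8\right) \left(- \frac{1}{9}\right) = \frac{8}{9} \approx 0.88889$)
$- 10 T{\left(5 \left(-4\right) \right)} p = \left(-10\right) \left(- \frac{13}{21}\right) \frac{8}{9} = \frac{130}{21} \cdot \frac{8}{9} = \frac{1040}{189}$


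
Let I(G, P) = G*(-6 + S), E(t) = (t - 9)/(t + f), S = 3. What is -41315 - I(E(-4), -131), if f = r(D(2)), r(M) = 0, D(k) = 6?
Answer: -165221/4 ≈ -41305.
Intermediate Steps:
f = 0
E(t) = (-9 + t)/t (E(t) = (t - 9)/(t + 0) = (-9 + t)/t)
I(G, P) = -3*G (I(G, P) = G*(-6 + 3) = G*(-3) = -3*G)
-41315 - I(E(-4), -131) = -41315 - (-3)*(-9 - 4)/(-4) = -41315 - (-3)*(-1/4*(-13)) = -41315 - (-3)*13/4 = -41315 - 1*(-39/4) = -41315 + 39/4 = -165221/4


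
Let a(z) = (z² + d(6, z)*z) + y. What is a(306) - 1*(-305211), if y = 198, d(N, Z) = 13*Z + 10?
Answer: 1619373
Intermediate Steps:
d(N, Z) = 10 + 13*Z
a(z) = 198 + z² + z*(10 + 13*z) (a(z) = (z² + (10 + 13*z)*z) + 198 = (z² + z*(10 + 13*z)) + 198 = 198 + z² + z*(10 + 13*z))
a(306) - 1*(-305211) = (198 + 10*306 + 14*306²) - 1*(-305211) = (198 + 3060 + 14*93636) + 305211 = (198 + 3060 + 1310904) + 305211 = 1314162 + 305211 = 1619373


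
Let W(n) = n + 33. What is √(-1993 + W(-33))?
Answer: I*√1993 ≈ 44.643*I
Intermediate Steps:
W(n) = 33 + n
√(-1993 + W(-33)) = √(-1993 + (33 - 33)) = √(-1993 + 0) = √(-1993) = I*√1993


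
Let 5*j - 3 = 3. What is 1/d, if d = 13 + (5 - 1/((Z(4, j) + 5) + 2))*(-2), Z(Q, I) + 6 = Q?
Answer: 5/17 ≈ 0.29412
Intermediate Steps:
j = 6/5 (j = 3/5 + (1/5)*3 = 3/5 + 3/5 = 6/5 ≈ 1.2000)
Z(Q, I) = -6 + Q
d = 17/5 (d = 13 + (5 - 1/(((-6 + 4) + 5) + 2))*(-2) = 13 + (5 - 1/((-2 + 5) + 2))*(-2) = 13 + (5 - 1/(3 + 2))*(-2) = 13 + (5 - 1/5)*(-2) = 13 + (24/5)*(-2) = 13 - 48/5 = 17/5 ≈ 3.4000)
1/d = 1/(17/5) = 5/17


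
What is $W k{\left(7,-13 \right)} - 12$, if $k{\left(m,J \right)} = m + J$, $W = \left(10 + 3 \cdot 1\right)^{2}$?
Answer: $-1026$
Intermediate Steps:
$W = 169$ ($W = \left(10 + 3\right)^{2} = 13^{2} = 169$)
$k{\left(m,J \right)} = J + m$
$W k{\left(7,-13 \right)} - 12 = 169 \left(-13 + 7\right) - 12 = 169 \left(-6\right) - 12 = -1014 - 12 = -1026$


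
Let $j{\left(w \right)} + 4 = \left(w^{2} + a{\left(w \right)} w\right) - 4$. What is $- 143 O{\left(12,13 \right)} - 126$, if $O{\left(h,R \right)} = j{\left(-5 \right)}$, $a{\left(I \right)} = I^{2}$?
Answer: $15318$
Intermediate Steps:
$j{\left(w \right)} = -8 + w^{2} + w^{3}$ ($j{\left(w \right)} = -4 - \left(4 - w^{2} - w^{2} w\right) = -4 - \left(4 - w^{2} - w^{3}\right) = -4 + \left(-4 + w^{2} + w^{3}\right) = -8 + w^{2} + w^{3}$)
$O{\left(h,R \right)} = -108$ ($O{\left(h,R \right)} = -8 + \left(-5\right)^{2} + \left(-5\right)^{3} = -8 + 25 - 125 = -108$)
$- 143 O{\left(12,13 \right)} - 126 = \left(-143\right) \left(-108\right) - 126 = 15444 - 126 = 15318$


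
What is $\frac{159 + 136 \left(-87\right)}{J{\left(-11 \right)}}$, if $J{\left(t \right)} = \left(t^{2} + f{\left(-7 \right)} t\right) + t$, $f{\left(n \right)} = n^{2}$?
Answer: $\frac{3891}{143} \approx 27.21$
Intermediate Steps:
$J{\left(t \right)} = t^{2} + 50 t$ ($J{\left(t \right)} = \left(t^{2} + \left(-7\right)^{2} t\right) + t = \left(t^{2} + 49 t\right) + t = t^{2} + 50 t$)
$\frac{159 + 136 \left(-87\right)}{J{\left(-11 \right)}} = \frac{159 + 136 \left(-87\right)}{\left(-11\right) \left(50 - 11\right)} = \frac{159 - 11832}{\left(-11\right) 39} = - \frac{11673}{-429} = \left(-11673\right) \left(- \frac{1}{429}\right) = \frac{3891}{143}$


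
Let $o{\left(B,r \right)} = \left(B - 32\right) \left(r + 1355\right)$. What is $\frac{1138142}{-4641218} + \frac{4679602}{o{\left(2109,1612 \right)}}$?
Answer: $\frac{7352649812029}{14300657817531} \approx 0.51415$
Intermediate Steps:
$o{\left(B,r \right)} = \left(-32 + B\right) \left(1355 + r\right)$ ($o{\left(B,r \right)} = \left(B - 32\right) \left(1355 + r\right) = \left(-32 + B\right) \left(1355 + r\right)$)
$\frac{1138142}{-4641218} + \frac{4679602}{o{\left(2109,1612 \right)}} = \frac{1138142}{-4641218} + \frac{4679602}{-43360 - 51584 + 1355 \cdot 2109 + 2109 \cdot 1612} = 1138142 \left(- \frac{1}{4641218}\right) + \frac{4679602}{-43360 - 51584 + 2857695 + 3399708} = - \frac{569071}{2320609} + \frac{4679602}{6162459} = \frac{7352649812029}{14300657817531}$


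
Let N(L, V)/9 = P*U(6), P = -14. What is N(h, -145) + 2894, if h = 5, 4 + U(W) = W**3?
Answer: -23818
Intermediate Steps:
U(W) = -4 + W**3
N(L, V) = -26712 (N(L, V) = 9*(-14*(-4 + 6**3)) = 9*(-14*(-4 + 216)) = 9*(-14*212) = 9*(-2968) = -26712)
N(h, -145) + 2894 = -26712 + 2894 = -23818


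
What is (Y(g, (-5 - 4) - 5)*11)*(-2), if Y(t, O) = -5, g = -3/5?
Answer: 110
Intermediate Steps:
g = -3/5 (g = -3*1/5 = -3/5 ≈ -0.60000)
(Y(g, (-5 - 4) - 5)*11)*(-2) = -5*11*(-2) = -55*(-2) = 110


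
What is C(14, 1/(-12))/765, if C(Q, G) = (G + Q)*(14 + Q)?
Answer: 1169/2295 ≈ 0.50937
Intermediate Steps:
C(Q, G) = (14 + Q)*(G + Q)
C(14, 1/(-12))/765 = (14² + 14/(-12) + 14*14 + 14/(-12))/765 = (196 + 14*(-1/12) + 196 - 1/12*14)*(1/765) = (196 - 7/6 + 196 - 7/6)*(1/765) = (1169/3)*(1/765) = 1169/2295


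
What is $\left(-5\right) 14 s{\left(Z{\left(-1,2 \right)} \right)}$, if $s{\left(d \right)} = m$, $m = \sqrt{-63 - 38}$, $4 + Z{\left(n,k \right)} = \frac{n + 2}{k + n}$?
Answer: $- 70 i \sqrt{101} \approx - 703.49 i$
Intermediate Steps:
$Z{\left(n,k \right)} = -4 + \frac{2 + n}{k + n}$ ($Z{\left(n,k \right)} = -4 + \frac{n + 2}{k + n} = -4 + \frac{2 + n}{k + n}$)
$m = i \sqrt{101}$ ($m = \sqrt{-101} = i \sqrt{101} \approx 10.05 i$)
$s{\left(d \right)} = i \sqrt{101}$
$\left(-5\right) 14 s{\left(Z{\left(-1,2 \right)} \right)} = \left(-5\right) 14 i \sqrt{101} = - 70 i \sqrt{101}$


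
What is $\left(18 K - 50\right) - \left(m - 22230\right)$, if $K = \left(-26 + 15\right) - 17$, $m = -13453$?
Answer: $35129$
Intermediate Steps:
$K = -28$ ($K = -11 - 17 = -28$)
$\left(18 K - 50\right) - \left(m - 22230\right) = \left(18 \left(-28\right) - 50\right) - \left(-13453 - 22230\right) = \left(-504 - 50\right) - -35683 = -554 + 35683 = 35129$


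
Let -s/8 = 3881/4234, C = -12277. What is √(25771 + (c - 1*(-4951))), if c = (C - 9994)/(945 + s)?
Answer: √120963002990132695/1985041 ≈ 175.21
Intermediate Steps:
s = -15524/2117 (s = -31048/4234 = -8*3881/4234 = -15524/2117 ≈ -7.3330)
c = -47147707/1985041 (c = (-12277 - 9994)/(945 - 15524/2117) = -22271/1985041/2117 = -22271*2117/1985041 = -47147707/1985041 ≈ -23.751)
√(25771 + (c - 1*(-4951))) = √(25771 + (-47147707/1985041 - 1*(-4951))) = √(25771 + (-47147707/1985041 + 4951)) = √(25771 + 9780790284/1985041) = √(60937281895/1985041) = √120963002990132695/1985041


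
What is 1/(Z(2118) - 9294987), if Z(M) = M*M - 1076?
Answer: -1/4810139 ≈ -2.0789e-7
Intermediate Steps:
Z(M) = -1076 + M² (Z(M) = M² - 1076 = -1076 + M²)
1/(Z(2118) - 9294987) = 1/((-1076 + 2118²) - 9294987) = 1/((-1076 + 4485924) - 9294987) = 1/(4484848 - 9294987) = 1/(-4810139) = -1/4810139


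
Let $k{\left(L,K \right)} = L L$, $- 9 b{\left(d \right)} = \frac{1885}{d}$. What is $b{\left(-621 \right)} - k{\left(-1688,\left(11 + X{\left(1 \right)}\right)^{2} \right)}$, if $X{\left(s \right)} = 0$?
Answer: $- \frac{15924981731}{5589} \approx -2.8493 \cdot 10^{6}$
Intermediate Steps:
$b{\left(d \right)} = - \frac{1885}{9 d}$ ($b{\left(d \right)} = - \frac{1885 \frac{1}{d}}{9} = - \frac{1885}{9 d}$)
$k{\left(L,K \right)} = L^{2}$
$b{\left(-621 \right)} - k{\left(-1688,\left(11 + X{\left(1 \right)}\right)^{2} \right)} = - \frac{1885}{9 \left(-621\right)} - \left(-1688\right)^{2} = \left(- \frac{1885}{9}\right) \left(- \frac{1}{621}\right) - 2849344 = \frac{1885}{5589} - 2849344 = - \frac{15924981731}{5589}$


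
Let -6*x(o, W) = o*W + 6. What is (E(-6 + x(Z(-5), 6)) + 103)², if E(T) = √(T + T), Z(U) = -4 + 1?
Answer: 10601 + 412*I*√2 ≈ 10601.0 + 582.66*I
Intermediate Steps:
Z(U) = -3
x(o, W) = -1 - W*o/6 (x(o, W) = -(o*W + 6)/6 = -(W*o + 6)/6 = -(6 + W*o)/6 = -1 - W*o/6)
E(T) = √2*√T (E(T) = √(2*T) = √2*√T)
(E(-6 + x(Z(-5), 6)) + 103)² = (√2*√(-6 + (-1 - ⅙*6*(-3))) + 103)² = (√2*√(-6 + (-1 + 3)) + 103)² = (√2*√(-6 + 2) + 103)² = (√2*√(-4) + 103)² = (√2*(2*I) + 103)² = (2*I*√2 + 103)² = (103 + 2*I*√2)²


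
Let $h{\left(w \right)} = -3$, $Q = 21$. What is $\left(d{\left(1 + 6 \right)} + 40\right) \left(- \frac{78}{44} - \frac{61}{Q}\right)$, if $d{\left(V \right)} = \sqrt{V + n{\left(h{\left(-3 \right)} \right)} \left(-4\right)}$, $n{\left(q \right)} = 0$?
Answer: $- \frac{43220}{231} - \frac{2161 \sqrt{7}}{462} \approx -199.48$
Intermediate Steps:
$d{\left(V \right)} = \sqrt{V}$ ($d{\left(V \right)} = \sqrt{V + 0 \left(-4\right)} = \sqrt{V + 0} = \sqrt{V}$)
$\left(d{\left(1 + 6 \right)} + 40\right) \left(- \frac{78}{44} - \frac{61}{Q}\right) = \left(\sqrt{1 + 6} + 40\right) \left(- \frac{78}{44} - \frac{61}{21}\right) = \left(\sqrt{7} + 40\right) \left(\left(-78\right) \frac{1}{44} - \frac{61}{21}\right) = \left(40 + \sqrt{7}\right) \left(- \frac{39}{22} - \frac{61}{21}\right) = \left(40 + \sqrt{7}\right) \left(- \frac{2161}{462}\right) = - \frac{43220}{231} - \frac{2161 \sqrt{7}}{462}$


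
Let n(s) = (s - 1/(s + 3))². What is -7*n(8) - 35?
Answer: -57218/121 ≈ -472.88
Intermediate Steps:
n(s) = (s - 1/(3 + s))²
-7*n(8) - 35 = -7*(-1 + 8² + 3*8)²/(3 + 8)² - 35 = -7*(-1 + 64 + 24)²/11² - 35 = -7*87²/121 - 35 = -7*7569/121 - 35 = -52983/121 - 35 = -57218/121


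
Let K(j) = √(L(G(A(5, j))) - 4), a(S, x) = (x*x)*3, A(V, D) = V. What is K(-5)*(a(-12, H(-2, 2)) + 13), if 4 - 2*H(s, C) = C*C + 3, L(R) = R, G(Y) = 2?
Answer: 79*I*√2/4 ≈ 27.931*I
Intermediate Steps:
H(s, C) = ½ - C²/2 (H(s, C) = 2 - (C*C + 3)/2 = 2 - (C² + 3)/2 = 2 - (3 + C²)/2 = 2 + (-3/2 - C²/2) = ½ - C²/2)
a(S, x) = 3*x² (a(S, x) = x²*3 = 3*x²)
K(j) = I*√2 (K(j) = √(2 - 4) = √(-2) = I*√2)
K(-5)*(a(-12, H(-2, 2)) + 13) = (I*√2)*(3*(½ - ½*2²)² + 13) = (I*√2)*(3*(½ - ½*4)² + 13) = (I*√2)*(3*(½ - 2)² + 13) = (I*√2)*(3*(-3/2)² + 13) = (I*√2)*(3*(9/4) + 13) = (I*√2)*(27/4 + 13) = (I*√2)*(79/4) = 79*I*√2/4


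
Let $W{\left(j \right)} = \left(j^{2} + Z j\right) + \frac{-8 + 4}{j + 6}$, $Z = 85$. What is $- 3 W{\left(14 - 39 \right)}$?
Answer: $\frac{85488}{19} \approx 4499.4$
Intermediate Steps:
$W{\left(j \right)} = j^{2} - \frac{4}{6 + j} + 85 j$ ($W{\left(j \right)} = \left(j^{2} + 85 j\right) + \frac{-8 + 4}{j + 6} = \left(j^{2} + 85 j\right) - \frac{4}{6 + j} = j^{2} - \frac{4}{6 + j} + 85 j$)
$- 3 W{\left(14 - 39 \right)} = - 3 \frac{-4 + \left(14 - 39\right)^{3} + 91 \left(14 - 39\right)^{2} + 510 \left(14 - 39\right)}{6 + \left(14 - 39\right)} = - 3 \frac{-4 + \left(-25\right)^{3} + 91 \left(-25\right)^{2} + 510 \left(-25\right)}{6 - 25} = - 3 \frac{-4 - 15625 + 91 \cdot 625 - 12750}{-19} = - 3 \left(- \frac{-4 - 15625 + 56875 - 12750}{19}\right) = - 3 \left(\left(- \frac{1}{19}\right) 28496\right) = \left(-3\right) \left(- \frac{28496}{19}\right) = \frac{85488}{19}$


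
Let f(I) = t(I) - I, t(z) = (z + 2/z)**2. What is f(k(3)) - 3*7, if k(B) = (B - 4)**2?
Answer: -13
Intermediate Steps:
k(B) = (-4 + B)**2
f(I) = -I + (2 + I**2)**2/I**2 (f(I) = (2 + I**2)**2/I**2 - I = -I + (2 + I**2)**2/I**2)
f(k(3)) - 3*7 = (-(-4 + 3)**2 + (2 + ((-4 + 3)**2)**2)**2/((-4 + 3)**2)**2) - 3*7 = (-1*(-1)**2 + (2 + ((-1)**2)**2)**2/((-1)**2)**2) - 21 = (-1*1 + (2 + 1**2)**2/1**2) - 21 = (-1 + 1*(2 + 1)**2) - 21 = (-1 + 1*3**2) - 21 = (-1 + 1*9) - 21 = (-1 + 9) - 21 = 8 - 21 = -13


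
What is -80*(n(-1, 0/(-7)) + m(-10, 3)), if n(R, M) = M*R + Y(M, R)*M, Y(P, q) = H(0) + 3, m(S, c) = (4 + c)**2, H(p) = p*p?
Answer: -3920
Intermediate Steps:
H(p) = p**2
Y(P, q) = 3 (Y(P, q) = 0**2 + 3 = 0 + 3 = 3)
n(R, M) = 3*M + M*R (n(R, M) = M*R + 3*M = 3*M + M*R)
-80*(n(-1, 0/(-7)) + m(-10, 3)) = -80*((0/(-7))*(3 - 1) + (4 + 3)**2) = -80*((0*(-1/7))*2 + 7**2) = -80*(0*2 + 49) = -80*(0 + 49) = -80*49 = -3920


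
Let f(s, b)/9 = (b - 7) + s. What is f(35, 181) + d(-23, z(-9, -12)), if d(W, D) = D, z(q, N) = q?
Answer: 1872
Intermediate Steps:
f(s, b) = -63 + 9*b + 9*s (f(s, b) = 9*((b - 7) + s) = 9*((-7 + b) + s) = 9*(-7 + b + s) = -63 + 9*b + 9*s)
f(35, 181) + d(-23, z(-9, -12)) = (-63 + 9*181 + 9*35) - 9 = (-63 + 1629 + 315) - 9 = 1881 - 9 = 1872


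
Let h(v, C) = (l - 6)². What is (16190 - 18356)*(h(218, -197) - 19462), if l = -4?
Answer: 41938092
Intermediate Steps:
h(v, C) = 100 (h(v, C) = (-4 - 6)² = (-10)² = 100)
(16190 - 18356)*(h(218, -197) - 19462) = (16190 - 18356)*(100 - 19462) = -2166*(-19362) = 41938092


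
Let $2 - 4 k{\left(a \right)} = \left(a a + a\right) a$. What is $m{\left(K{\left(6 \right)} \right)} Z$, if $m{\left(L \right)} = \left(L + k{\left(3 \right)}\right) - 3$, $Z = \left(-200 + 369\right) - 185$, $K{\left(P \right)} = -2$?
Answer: $216$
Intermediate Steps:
$k{\left(a \right)} = \frac{1}{2} - \frac{a \left(a + a^{2}\right)}{4}$ ($k{\left(a \right)} = \frac{1}{2} - \frac{\left(a a + a\right) a}{4} = \frac{1}{2} - \frac{\left(a^{2} + a\right) a}{4} = \frac{1}{2} - \frac{\left(a + a^{2}\right) a}{4} = \frac{1}{2} - \frac{a \left(a + a^{2}\right)}{4}$)
$Z = -16$ ($Z = 169 - 185 = -16$)
$m{\left(L \right)} = - \frac{23}{2} + L$ ($m{\left(L \right)} = \left(L - \left(- \frac{1}{2} + \frac{9}{4} + \frac{27}{4}\right)\right) - 3 = \left(L - \frac{17}{2}\right) - 3 = \left(- \frac{17}{2} + L\right) - 3 = - \frac{23}{2} + L$)
$m{\left(K{\left(6 \right)} \right)} Z = \left(- \frac{23}{2} - 2\right) \left(-16\right) = \left(- \frac{27}{2}\right) \left(-16\right) = 216$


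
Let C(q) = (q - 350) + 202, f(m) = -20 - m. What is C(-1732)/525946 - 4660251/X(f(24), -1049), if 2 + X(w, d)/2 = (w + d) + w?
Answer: 72089296759/35238382 ≈ 2045.8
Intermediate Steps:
X(w, d) = -4 + 2*d + 4*w (X(w, d) = -4 + 2*((w + d) + w) = -4 + 2*((d + w) + w) = -4 + 2*(d + 2*w) = -4 + (2*d + 4*w) = -4 + 2*d + 4*w)
C(q) = -148 + q (C(q) = (-350 + q) + 202 = -148 + q)
C(-1732)/525946 - 4660251/X(f(24), -1049) = (-148 - 1732)/525946 - 4660251/(-4 + 2*(-1049) + 4*(-20 - 1*24)) = -1880*1/525946 - 4660251/(-4 - 2098 + 4*(-20 - 24)) = -940/262973 - 4660251/(-4 - 2098 + 4*(-44)) = -940/262973 - 4660251/(-4 - 2098 - 176) = -940/262973 - 4660251/(-2278) = -940/262973 - 4660251*(-1/2278) = -940/262973 + 4660251/2278 = 72089296759/35238382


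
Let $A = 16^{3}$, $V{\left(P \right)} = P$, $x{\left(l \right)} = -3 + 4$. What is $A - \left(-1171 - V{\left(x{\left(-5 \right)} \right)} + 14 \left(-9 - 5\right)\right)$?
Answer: $5464$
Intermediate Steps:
$x{\left(l \right)} = 1$
$A = 4096$
$A - \left(-1171 - V{\left(x{\left(-5 \right)} \right)} + 14 \left(-9 - 5\right)\right) = 4096 + \left(\left(1171 + 1\right) - 14 \left(-9 - 5\right)\right) = 4096 + \left(1172 - -196\right) = 4096 + \left(1172 + 196\right) = 4096 + 1368 = 5464$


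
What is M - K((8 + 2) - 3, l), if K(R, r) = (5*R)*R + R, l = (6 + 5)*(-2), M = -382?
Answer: -634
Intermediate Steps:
l = -22 (l = 11*(-2) = -22)
K(R, r) = R + 5*R**2 (K(R, r) = 5*R**2 + R = R + 5*R**2)
M - K((8 + 2) - 3, l) = -382 - ((8 + 2) - 3)*(1 + 5*((8 + 2) - 3)) = -382 - (10 - 3)*(1 + 5*(10 - 3)) = -382 - 7*(1 + 5*7) = -382 - 7*(1 + 35) = -382 - 7*36 = -382 - 1*252 = -382 - 252 = -634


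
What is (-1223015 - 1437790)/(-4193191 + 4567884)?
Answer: -2660805/374693 ≈ -7.1013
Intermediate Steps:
(-1223015 - 1437790)/(-4193191 + 4567884) = -2660805/374693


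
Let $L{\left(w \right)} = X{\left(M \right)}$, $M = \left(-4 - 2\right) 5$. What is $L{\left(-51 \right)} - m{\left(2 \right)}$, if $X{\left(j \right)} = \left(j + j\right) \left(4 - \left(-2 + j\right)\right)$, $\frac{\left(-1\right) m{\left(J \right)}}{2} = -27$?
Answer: $-2214$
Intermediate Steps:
$m{\left(J \right)} = 54$ ($m{\left(J \right)} = \left(-2\right) \left(-27\right) = 54$)
$M = -30$ ($M = \left(-6\right) 5 = -30$)
$X{\left(j \right)} = 2 j \left(6 - j\right)$
$L{\left(w \right)} = -2160$ ($L{\left(w \right)} = 2 \left(-30\right) \left(6 - -30\right) = 2 \left(-30\right) \left(6 + 30\right) = 2 \left(-30\right) 36 = -2160$)
$L{\left(-51 \right)} - m{\left(2 \right)} = -2160 - 54 = -2214$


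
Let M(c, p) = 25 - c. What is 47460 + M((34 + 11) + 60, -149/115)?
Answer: 47380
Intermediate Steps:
47460 + M((34 + 11) + 60, -149/115) = 47460 + (25 - ((34 + 11) + 60)) = 47460 + (25 - (45 + 60)) = 47460 + (25 - 1*105) = 47460 + (25 - 105) = 47460 - 80 = 47380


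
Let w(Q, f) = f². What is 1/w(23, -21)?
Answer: 1/441 ≈ 0.0022676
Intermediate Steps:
1/w(23, -21) = 1/((-21)²) = 1/441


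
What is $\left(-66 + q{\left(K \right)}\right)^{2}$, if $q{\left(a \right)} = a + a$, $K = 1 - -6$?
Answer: $2704$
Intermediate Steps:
$K = 7$ ($K = 1 + 6 = 7$)
$q{\left(a \right)} = 2 a$
$\left(-66 + q{\left(K \right)}\right)^{2} = \left(-66 + 2 \cdot 7\right)^{2} = \left(-66 + 14\right)^{2} = \left(-52\right)^{2} = 2704$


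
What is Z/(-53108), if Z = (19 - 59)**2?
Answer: -400/13277 ≈ -0.030127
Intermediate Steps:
Z = 1600 (Z = (-40)**2 = 1600)
Z/(-53108) = 1600/(-53108) = 1600*(-1/53108) = -400/13277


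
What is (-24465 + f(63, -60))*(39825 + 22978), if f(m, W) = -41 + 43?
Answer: -1536349789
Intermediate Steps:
f(m, W) = 2
(-24465 + f(63, -60))*(39825 + 22978) = (-24465 + 2)*(39825 + 22978) = -24463*62803 = -1536349789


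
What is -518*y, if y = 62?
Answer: -32116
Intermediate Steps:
-518*y = -518*62 = -32116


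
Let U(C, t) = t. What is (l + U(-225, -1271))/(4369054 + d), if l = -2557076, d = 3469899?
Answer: -2558347/7838953 ≈ -0.32636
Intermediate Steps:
(l + U(-225, -1271))/(4369054 + d) = (-2557076 - 1271)/(4369054 + 3469899) = -2558347/7838953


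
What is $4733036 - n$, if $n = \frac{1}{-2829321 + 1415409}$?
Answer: $\frac{6692096396833}{1413912} \approx 4.733 \cdot 10^{6}$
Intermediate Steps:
$n = - \frac{1}{1413912}$ ($n = \frac{1}{-1413912} = - \frac{1}{1413912} \approx -7.0726 \cdot 10^{-7}$)
$4733036 - n = 4733036 - - \frac{1}{1413912} = 4733036 + \frac{1}{1413912} = \frac{6692096396833}{1413912}$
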